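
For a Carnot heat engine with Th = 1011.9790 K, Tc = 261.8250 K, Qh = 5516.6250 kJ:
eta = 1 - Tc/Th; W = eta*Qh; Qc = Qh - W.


eta = 1 - 261.8250/1011.9790 = 0.7413
W = 0.7413 * 5516.6250 = 4089.3322 kJ
Qc = 5516.6250 - 4089.3322 = 1427.2928 kJ

eta = 74.1274%, W = 4089.3322 kJ, Qc = 1427.2928 kJ


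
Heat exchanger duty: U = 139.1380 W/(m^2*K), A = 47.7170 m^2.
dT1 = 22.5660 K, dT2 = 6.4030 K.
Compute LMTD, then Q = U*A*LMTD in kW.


LMTD = 12.8311 K
Q = 139.1380 * 47.7170 * 12.8311 = 85188.5867 W = 85.1886 kW

85.1886 kW


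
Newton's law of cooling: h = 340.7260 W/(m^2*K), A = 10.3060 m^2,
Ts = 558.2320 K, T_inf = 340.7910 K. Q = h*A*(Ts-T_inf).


dT = 217.4410 K
Q = 340.7260 * 10.3060 * 217.4410 = 763548.8891 W

763548.8891 W


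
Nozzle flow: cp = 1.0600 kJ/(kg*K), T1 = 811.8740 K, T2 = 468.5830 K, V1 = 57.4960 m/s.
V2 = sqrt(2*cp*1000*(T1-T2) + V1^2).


dT = 343.2910 K
2*cp*1000*dT = 727776.9200
V1^2 = 3305.7900
V2 = sqrt(731082.7100) = 855.0337 m/s

855.0337 m/s


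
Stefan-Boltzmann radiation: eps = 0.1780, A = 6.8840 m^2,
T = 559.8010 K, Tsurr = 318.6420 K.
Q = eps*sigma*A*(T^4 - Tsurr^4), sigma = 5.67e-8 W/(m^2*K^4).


T^4 = 9.8205e+10
Tsurr^4 = 1.0309e+10
Q = 0.1780 * 5.67e-8 * 6.8840 * 8.7896e+10 = 6106.8150 W

6106.8150 W


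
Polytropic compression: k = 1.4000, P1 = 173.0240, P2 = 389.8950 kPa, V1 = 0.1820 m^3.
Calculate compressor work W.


(k-1)/k = 0.2857
(P2/P1)^exp = 1.2613
W = 3.5000 * 173.0240 * 0.1820 * (1.2613 - 1) = 28.7974 kJ

28.7974 kJ


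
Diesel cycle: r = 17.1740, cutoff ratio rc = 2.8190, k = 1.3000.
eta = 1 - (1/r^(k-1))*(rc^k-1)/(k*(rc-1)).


r^(k-1) = 2.3467
rc^k = 3.8470
eta = 0.4870 = 48.6959%

48.6959%


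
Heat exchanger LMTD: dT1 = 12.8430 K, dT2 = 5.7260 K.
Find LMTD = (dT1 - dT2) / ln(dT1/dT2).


dT1/dT2 = 2.2429
ln(dT1/dT2) = 0.8078
LMTD = 7.1170 / 0.8078 = 8.8105 K

8.8105 K


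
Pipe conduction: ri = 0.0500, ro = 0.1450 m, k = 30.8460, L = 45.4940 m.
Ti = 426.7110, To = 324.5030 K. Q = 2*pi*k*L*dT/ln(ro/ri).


dT = 102.2080 K
ln(ro/ri) = 1.0647
Q = 2*pi*30.8460*45.4940*102.2080 / 1.0647 = 846420.3617 W

846420.3617 W


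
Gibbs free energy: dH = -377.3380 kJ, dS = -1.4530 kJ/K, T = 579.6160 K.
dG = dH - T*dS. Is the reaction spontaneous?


T*dS = 579.6160 * -1.4530 = -842.1820 kJ
dG = -377.3380 + 842.1820 = 464.8440 kJ (non-spontaneous)

dG = 464.8440 kJ, non-spontaneous


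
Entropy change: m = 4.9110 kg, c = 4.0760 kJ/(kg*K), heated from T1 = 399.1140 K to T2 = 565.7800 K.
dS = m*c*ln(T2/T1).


T2/T1 = 1.4176
ln(T2/T1) = 0.3490
dS = 4.9110 * 4.0760 * 0.3490 = 6.9852 kJ/K

6.9852 kJ/K


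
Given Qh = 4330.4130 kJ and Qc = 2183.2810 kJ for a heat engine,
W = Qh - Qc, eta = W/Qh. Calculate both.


W = 4330.4130 - 2183.2810 = 2147.1320 kJ
eta = 2147.1320 / 4330.4130 = 0.4958 = 49.5826%

W = 2147.1320 kJ, eta = 49.5826%


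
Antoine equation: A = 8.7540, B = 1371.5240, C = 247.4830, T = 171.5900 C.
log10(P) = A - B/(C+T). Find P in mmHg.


C+T = 419.0730
B/(C+T) = 3.2728
log10(P) = 8.7540 - 3.2728 = 5.4812
P = 10^5.4812 = 302860.9114 mmHg

302860.9114 mmHg


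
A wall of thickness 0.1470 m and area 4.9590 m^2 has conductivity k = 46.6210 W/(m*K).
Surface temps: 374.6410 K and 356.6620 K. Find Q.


dT = 17.9790 K
Q = 46.6210 * 4.9590 * 17.9790 / 0.1470 = 28276.3853 W

28276.3853 W


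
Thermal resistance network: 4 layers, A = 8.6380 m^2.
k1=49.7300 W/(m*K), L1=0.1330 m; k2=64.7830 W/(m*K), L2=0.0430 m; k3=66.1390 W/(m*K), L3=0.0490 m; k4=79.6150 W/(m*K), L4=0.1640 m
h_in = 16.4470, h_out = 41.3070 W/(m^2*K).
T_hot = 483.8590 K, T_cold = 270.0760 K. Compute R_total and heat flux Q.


R_conv_in = 1/(16.4470*8.6380) = 0.0070
R_1 = 0.1330/(49.7300*8.6380) = 0.0003
R_2 = 0.0430/(64.7830*8.6380) = 7.6841e-05
R_3 = 0.0490/(66.1390*8.6380) = 8.5768e-05
R_4 = 0.1640/(79.6150*8.6380) = 0.0002
R_conv_out = 1/(41.3070*8.6380) = 0.0028
R_total = 0.0106 K/W
Q = 213.7830 / 0.0106 = 20259.6992 W

R_total = 0.0106 K/W, Q = 20259.6992 W


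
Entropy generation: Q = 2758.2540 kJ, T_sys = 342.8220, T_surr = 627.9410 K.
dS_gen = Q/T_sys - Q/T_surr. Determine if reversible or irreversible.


dS_sys = 2758.2540/342.8220 = 8.0457 kJ/K
dS_surr = -2758.2540/627.9410 = -4.3925 kJ/K
dS_gen = 8.0457 - 4.3925 = 3.6532 kJ/K (irreversible)

dS_gen = 3.6532 kJ/K, irreversible


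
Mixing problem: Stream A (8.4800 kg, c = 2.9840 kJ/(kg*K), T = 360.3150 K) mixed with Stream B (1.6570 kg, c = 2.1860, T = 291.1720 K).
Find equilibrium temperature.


num = 10172.2099
den = 28.9265
Tf = 351.6569 K

351.6569 K


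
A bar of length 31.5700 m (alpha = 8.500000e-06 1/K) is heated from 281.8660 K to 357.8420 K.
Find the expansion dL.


dT = 75.9760 K
dL = 8.500000e-06 * 31.5700 * 75.9760 = 0.020388 m
L_final = 31.590388 m

dL = 0.020388 m


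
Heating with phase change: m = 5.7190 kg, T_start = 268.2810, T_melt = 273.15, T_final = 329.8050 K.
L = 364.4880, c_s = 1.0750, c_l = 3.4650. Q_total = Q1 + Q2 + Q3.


Q1 (sensible, solid) = 5.7190 * 1.0750 * 4.8690 = 29.9342 kJ
Q2 (latent) = 5.7190 * 364.4880 = 2084.5069 kJ
Q3 (sensible, liquid) = 5.7190 * 3.4650 * 56.6550 = 1122.6945 kJ
Q_total = 3237.1356 kJ

3237.1356 kJ


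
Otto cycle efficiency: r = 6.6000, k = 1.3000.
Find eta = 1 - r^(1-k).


r^(k-1) = 1.7614
eta = 1 - 1/1.7614 = 0.4323 = 43.2277%

43.2277%


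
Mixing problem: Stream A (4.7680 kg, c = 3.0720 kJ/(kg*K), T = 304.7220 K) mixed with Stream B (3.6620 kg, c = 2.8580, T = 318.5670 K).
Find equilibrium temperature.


num = 7797.4743
den = 25.1133
Tf = 310.4919 K

310.4919 K


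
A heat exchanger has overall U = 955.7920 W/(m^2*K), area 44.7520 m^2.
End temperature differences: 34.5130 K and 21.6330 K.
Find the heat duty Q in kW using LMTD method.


LMTD = 27.5734 K
Q = 955.7920 * 44.7520 * 27.5734 = 1179415.5014 W = 1179.4155 kW

1179.4155 kW


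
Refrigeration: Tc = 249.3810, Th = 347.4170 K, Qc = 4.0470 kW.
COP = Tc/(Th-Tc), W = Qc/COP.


COP = 249.3810 / 98.0360 = 2.5438
W = 4.0470 / 2.5438 = 1.5909 kW

COP = 2.5438, W = 1.5909 kW


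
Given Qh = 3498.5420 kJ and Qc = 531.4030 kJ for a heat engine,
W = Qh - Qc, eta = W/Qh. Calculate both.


W = 3498.5420 - 531.4030 = 2967.1390 kJ
eta = 2967.1390 / 3498.5420 = 0.8481 = 84.8107%

W = 2967.1390 kJ, eta = 84.8107%


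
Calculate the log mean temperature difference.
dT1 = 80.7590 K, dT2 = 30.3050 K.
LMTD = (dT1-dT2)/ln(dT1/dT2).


dT1/dT2 = 2.6649
ln(dT1/dT2) = 0.9802
LMTD = 50.4540 / 0.9802 = 51.4754 K

51.4754 K


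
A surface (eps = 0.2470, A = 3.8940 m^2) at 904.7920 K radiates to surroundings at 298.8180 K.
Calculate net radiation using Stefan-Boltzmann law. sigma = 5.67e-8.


T^4 = 6.7019e+11
Tsurr^4 = 7.9731e+09
Q = 0.2470 * 5.67e-8 * 3.8940 * 6.6221e+11 = 36113.8052 W

36113.8052 W


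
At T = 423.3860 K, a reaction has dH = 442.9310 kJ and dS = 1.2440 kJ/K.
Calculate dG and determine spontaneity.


T*dS = 423.3860 * 1.2440 = 526.6922 kJ
dG = 442.9310 - 526.6922 = -83.7612 kJ (spontaneous)

dG = -83.7612 kJ, spontaneous


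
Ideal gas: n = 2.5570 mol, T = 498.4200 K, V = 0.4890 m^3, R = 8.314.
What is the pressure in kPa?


P = nRT/V = 2.5570 * 8.314 * 498.4200 / 0.4890
= 10595.8599 / 0.4890 = 21668.4252 Pa = 21.6684 kPa

21.6684 kPa


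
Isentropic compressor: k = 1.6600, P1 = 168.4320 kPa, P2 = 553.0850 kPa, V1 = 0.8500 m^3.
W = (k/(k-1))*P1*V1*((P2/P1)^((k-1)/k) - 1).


(k-1)/k = 0.3976
(P2/P1)^exp = 1.6044
W = 2.5152 * 168.4320 * 0.8500 * (1.6044 - 1) = 217.6234 kJ

217.6234 kJ


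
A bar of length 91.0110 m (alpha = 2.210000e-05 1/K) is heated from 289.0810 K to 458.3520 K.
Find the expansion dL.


dT = 169.2710 K
dL = 2.210000e-05 * 91.0110 * 169.2710 = 0.340462 m
L_final = 91.351462 m

dL = 0.340462 m


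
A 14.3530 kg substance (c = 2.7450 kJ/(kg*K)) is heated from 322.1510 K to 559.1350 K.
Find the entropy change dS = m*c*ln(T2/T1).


T2/T1 = 1.7356
ln(T2/T1) = 0.5514
dS = 14.3530 * 2.7450 * 0.5514 = 21.7234 kJ/K

21.7234 kJ/K


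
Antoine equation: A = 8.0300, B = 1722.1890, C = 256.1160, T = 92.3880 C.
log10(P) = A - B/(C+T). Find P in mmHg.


C+T = 348.5040
B/(C+T) = 4.9417
log10(P) = 8.0300 - 4.9417 = 3.0883
P = 10^3.0883 = 1225.5694 mmHg

1225.5694 mmHg


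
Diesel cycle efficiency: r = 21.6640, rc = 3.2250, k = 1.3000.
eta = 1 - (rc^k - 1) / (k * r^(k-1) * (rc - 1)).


r^(k-1) = 2.5161
rc^k = 4.5824
eta = 0.5078 = 50.7764%

50.7764%


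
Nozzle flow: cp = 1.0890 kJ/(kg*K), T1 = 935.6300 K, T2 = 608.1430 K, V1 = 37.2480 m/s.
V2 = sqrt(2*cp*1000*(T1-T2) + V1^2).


dT = 327.4870 K
2*cp*1000*dT = 713266.6860
V1^2 = 1387.4135
V2 = sqrt(714654.0995) = 845.3722 m/s

845.3722 m/s


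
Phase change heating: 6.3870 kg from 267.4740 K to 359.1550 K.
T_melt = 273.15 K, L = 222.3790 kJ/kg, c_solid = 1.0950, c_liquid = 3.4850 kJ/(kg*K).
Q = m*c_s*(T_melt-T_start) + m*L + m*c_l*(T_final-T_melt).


Q1 (sensible, solid) = 6.3870 * 1.0950 * 5.6760 = 39.6966 kJ
Q2 (latent) = 6.3870 * 222.3790 = 1420.3347 kJ
Q3 (sensible, liquid) = 6.3870 * 3.4850 * 86.0050 = 1914.3591 kJ
Q_total = 3374.3903 kJ

3374.3903 kJ


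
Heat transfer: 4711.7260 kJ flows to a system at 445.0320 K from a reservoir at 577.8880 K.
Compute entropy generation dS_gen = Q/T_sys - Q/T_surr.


dS_sys = 4711.7260/445.0320 = 10.5874 kJ/K
dS_surr = -4711.7260/577.8880 = -8.1534 kJ/K
dS_gen = 10.5874 - 8.1534 = 2.4340 kJ/K (irreversible)

dS_gen = 2.4340 kJ/K, irreversible


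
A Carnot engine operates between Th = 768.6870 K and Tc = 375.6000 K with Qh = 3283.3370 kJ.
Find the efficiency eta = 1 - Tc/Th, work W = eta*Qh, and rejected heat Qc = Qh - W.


eta = 1 - 375.6000/768.6870 = 0.5114
W = 0.5114 * 3283.3370 = 1679.0151 kJ
Qc = 3283.3370 - 1679.0151 = 1604.3219 kJ

eta = 51.1375%, W = 1679.0151 kJ, Qc = 1604.3219 kJ


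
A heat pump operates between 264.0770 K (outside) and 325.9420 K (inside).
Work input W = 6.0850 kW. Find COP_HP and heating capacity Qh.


COP = 325.9420 / 61.8650 = 5.2686
Qh = 5.2686 * 6.0850 = 32.0594 kW

COP = 5.2686, Qh = 32.0594 kW


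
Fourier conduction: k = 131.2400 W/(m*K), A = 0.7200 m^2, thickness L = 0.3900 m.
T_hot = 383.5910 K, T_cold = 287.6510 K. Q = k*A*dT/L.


dT = 95.9400 K
Q = 131.2400 * 0.7200 * 95.9400 / 0.3900 = 23245.2288 W

23245.2288 W


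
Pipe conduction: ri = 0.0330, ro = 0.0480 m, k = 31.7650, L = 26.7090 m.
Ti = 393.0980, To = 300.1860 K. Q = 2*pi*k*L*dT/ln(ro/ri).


dT = 92.9120 K
ln(ro/ri) = 0.3747
Q = 2*pi*31.7650*26.7090*92.9120 / 0.3747 = 1321849.6616 W

1321849.6616 W


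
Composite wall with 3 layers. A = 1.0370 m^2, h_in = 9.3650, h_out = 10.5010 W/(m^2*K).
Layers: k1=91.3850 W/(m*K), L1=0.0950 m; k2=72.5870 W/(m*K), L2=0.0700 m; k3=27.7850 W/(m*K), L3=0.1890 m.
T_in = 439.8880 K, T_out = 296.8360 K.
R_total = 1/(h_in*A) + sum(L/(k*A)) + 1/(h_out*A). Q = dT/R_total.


R_conv_in = 1/(9.3650*1.0370) = 0.1030
R_1 = 0.0950/(91.3850*1.0370) = 0.0010
R_2 = 0.0700/(72.5870*1.0370) = 0.0009
R_3 = 0.1890/(27.7850*1.0370) = 0.0066
R_conv_out = 1/(10.5010*1.0370) = 0.0918
R_total = 0.2033 K/W
Q = 143.0520 / 0.2033 = 703.6710 W

R_total = 0.2033 K/W, Q = 703.6710 W


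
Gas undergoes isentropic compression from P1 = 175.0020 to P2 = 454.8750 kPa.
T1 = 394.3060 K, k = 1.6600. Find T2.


(k-1)/k = 0.3976
(P2/P1)^exp = 1.4620
T2 = 394.3060 * 1.4620 = 576.4656 K

576.4656 K


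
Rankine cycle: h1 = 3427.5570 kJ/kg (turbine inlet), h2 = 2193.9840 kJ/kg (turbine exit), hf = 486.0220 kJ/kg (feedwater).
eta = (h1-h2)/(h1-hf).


W = 1233.5730 kJ/kg
Q_in = 2941.5350 kJ/kg
eta = 0.4194 = 41.9364%

eta = 41.9364%


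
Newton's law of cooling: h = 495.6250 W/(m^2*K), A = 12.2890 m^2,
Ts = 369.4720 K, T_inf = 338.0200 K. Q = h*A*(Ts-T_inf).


dT = 31.4520 K
Q = 495.6250 * 12.2890 * 31.4520 = 191565.8169 W

191565.8169 W


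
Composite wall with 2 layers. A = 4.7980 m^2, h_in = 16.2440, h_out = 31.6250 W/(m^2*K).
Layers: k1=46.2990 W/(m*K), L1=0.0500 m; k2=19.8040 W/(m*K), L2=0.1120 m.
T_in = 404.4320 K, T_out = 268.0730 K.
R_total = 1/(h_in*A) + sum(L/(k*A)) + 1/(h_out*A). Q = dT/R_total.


R_conv_in = 1/(16.2440*4.7980) = 0.0128
R_1 = 0.0500/(46.2990*4.7980) = 0.0002
R_2 = 0.1120/(19.8040*4.7980) = 0.0012
R_conv_out = 1/(31.6250*4.7980) = 0.0066
R_total = 0.0208 K/W
Q = 136.3590 / 0.0208 = 6547.9327 W

R_total = 0.0208 K/W, Q = 6547.9327 W


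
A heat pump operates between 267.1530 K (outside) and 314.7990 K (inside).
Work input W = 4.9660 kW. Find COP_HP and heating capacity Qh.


COP = 314.7990 / 47.6460 = 6.6070
Qh = 6.6070 * 4.9660 = 32.8106 kW

COP = 6.6070, Qh = 32.8106 kW


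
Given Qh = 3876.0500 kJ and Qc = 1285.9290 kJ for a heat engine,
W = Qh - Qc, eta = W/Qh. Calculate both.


W = 3876.0500 - 1285.9290 = 2590.1210 kJ
eta = 2590.1210 / 3876.0500 = 0.6682 = 66.8237%

W = 2590.1210 kJ, eta = 66.8237%


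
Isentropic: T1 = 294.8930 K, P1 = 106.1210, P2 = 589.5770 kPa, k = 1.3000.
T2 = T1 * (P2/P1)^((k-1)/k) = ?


(k-1)/k = 0.2308
(P2/P1)^exp = 1.4855
T2 = 294.8930 * 1.4855 = 438.0537 K

438.0537 K


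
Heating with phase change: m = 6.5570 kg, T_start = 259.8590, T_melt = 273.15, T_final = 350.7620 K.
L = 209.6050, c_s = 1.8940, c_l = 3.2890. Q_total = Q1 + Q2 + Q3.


Q1 (sensible, solid) = 6.5570 * 1.8940 * 13.2910 = 165.0604 kJ
Q2 (latent) = 6.5570 * 209.6050 = 1374.3800 kJ
Q3 (sensible, liquid) = 6.5570 * 3.2890 * 77.6120 = 1673.7783 kJ
Q_total = 3213.2187 kJ

3213.2187 kJ


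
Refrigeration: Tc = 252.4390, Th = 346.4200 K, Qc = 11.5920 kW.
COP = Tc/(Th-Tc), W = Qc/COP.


COP = 252.4390 / 93.9810 = 2.6861
W = 11.5920 / 2.6861 = 4.3156 kW

COP = 2.6861, W = 4.3156 kW


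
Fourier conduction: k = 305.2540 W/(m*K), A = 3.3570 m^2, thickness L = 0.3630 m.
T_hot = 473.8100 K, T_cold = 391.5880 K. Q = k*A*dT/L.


dT = 82.2220 K
Q = 305.2540 * 3.3570 * 82.2220 / 0.3630 = 232110.1415 W

232110.1415 W


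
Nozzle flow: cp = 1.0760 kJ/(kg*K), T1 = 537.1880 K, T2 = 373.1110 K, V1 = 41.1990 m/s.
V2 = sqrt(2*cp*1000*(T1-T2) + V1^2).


dT = 164.0770 K
2*cp*1000*dT = 353093.7040
V1^2 = 1697.3576
V2 = sqrt(354791.0616) = 595.6434 m/s

595.6434 m/s


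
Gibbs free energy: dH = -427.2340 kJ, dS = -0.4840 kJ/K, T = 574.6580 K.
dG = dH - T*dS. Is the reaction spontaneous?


T*dS = 574.6580 * -0.4840 = -278.1345 kJ
dG = -427.2340 + 278.1345 = -149.0995 kJ (spontaneous)

dG = -149.0995 kJ, spontaneous


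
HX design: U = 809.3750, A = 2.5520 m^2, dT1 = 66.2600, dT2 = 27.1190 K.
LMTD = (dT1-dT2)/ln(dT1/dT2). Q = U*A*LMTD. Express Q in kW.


LMTD = 43.8136 K
Q = 809.3750 * 2.5520 * 43.8136 = 90498.1815 W = 90.4982 kW

90.4982 kW


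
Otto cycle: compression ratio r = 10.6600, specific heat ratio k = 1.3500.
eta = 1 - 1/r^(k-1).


r^(k-1) = 2.2894
eta = 1 - 1/2.2894 = 0.5632 = 56.3198%

56.3198%


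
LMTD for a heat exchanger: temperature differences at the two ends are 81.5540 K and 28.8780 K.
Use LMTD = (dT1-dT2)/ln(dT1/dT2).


dT1/dT2 = 2.8241
ln(dT1/dT2) = 1.0382
LMTD = 52.6760 / 1.0382 = 50.7385 K

50.7385 K


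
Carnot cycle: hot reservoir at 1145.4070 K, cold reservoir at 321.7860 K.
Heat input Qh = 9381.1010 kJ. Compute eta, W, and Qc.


eta = 1 - 321.7860/1145.4070 = 0.7191
W = 0.7191 * 9381.1010 = 6745.6125 kJ
Qc = 9381.1010 - 6745.6125 = 2635.4885 kJ

eta = 71.9064%, W = 6745.6125 kJ, Qc = 2635.4885 kJ


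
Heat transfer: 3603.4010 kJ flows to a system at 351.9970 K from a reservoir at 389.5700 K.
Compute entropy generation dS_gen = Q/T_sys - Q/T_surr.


dS_sys = 3603.4010/351.9970 = 10.2370 kJ/K
dS_surr = -3603.4010/389.5700 = -9.2497 kJ/K
dS_gen = 10.2370 - 9.2497 = 0.9873 kJ/K (irreversible)

dS_gen = 0.9873 kJ/K, irreversible


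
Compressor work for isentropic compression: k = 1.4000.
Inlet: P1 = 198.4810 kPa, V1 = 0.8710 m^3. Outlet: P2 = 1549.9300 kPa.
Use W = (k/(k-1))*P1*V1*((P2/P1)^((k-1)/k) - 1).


(k-1)/k = 0.2857
(P2/P1)^exp = 1.7990
W = 3.5000 * 198.4810 * 0.8710 * (1.7990 - 1) = 483.4390 kJ

483.4390 kJ


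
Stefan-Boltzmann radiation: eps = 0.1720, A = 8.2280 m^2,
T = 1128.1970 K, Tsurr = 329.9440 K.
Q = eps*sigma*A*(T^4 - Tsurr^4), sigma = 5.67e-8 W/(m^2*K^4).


T^4 = 1.6201e+12
Tsurr^4 = 1.1851e+10
Q = 0.1720 * 5.67e-8 * 8.2280 * 1.6082e+12 = 129049.6884 W

129049.6884 W


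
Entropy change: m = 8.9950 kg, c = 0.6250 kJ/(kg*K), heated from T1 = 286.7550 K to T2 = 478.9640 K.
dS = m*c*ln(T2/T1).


T2/T1 = 1.6703
ln(T2/T1) = 0.5130
dS = 8.9950 * 0.6250 * 0.5130 = 2.8840 kJ/K

2.8840 kJ/K


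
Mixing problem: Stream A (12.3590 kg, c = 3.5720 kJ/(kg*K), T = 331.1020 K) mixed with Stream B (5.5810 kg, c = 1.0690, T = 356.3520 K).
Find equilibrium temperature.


num = 16742.9719
den = 50.1124
Tf = 334.1081 K

334.1081 K


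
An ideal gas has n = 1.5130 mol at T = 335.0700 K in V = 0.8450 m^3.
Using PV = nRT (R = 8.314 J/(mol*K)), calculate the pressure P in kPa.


P = nRT/V = 1.5130 * 8.314 * 335.0700 / 0.8450
= 4214.8730 / 0.8450 = 4988.0154 Pa = 4.9880 kPa

4.9880 kPa


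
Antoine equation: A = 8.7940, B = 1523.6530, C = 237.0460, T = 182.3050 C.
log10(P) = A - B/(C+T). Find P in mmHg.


C+T = 419.3510
B/(C+T) = 3.6334
log10(P) = 8.7940 - 3.6334 = 5.1606
P = 10^5.1606 = 144757.2607 mmHg

144757.2607 mmHg


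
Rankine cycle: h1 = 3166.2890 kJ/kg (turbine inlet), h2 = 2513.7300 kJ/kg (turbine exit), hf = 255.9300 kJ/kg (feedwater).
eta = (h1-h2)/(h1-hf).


W = 652.5590 kJ/kg
Q_in = 2910.3590 kJ/kg
eta = 0.2242 = 22.4219%

eta = 22.4219%


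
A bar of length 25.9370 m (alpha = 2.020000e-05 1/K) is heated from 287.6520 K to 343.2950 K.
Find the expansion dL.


dT = 55.6430 K
dL = 2.020000e-05 * 25.9370 * 55.6430 = 0.029153 m
L_final = 25.966153 m

dL = 0.029153 m


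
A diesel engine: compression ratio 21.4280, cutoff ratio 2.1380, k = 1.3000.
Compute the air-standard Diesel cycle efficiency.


r^(k-1) = 2.5078
rc^k = 2.6854
eta = 0.5457 = 54.5719%

54.5719%


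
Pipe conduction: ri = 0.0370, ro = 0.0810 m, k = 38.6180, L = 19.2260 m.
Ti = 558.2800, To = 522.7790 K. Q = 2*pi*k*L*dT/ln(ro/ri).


dT = 35.5010 K
ln(ro/ri) = 0.7835
Q = 2*pi*38.6180*19.2260*35.5010 / 0.7835 = 211369.7594 W

211369.7594 W


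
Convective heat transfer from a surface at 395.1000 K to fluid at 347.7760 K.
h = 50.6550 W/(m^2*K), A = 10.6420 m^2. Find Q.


dT = 47.3240 K
Q = 50.6550 * 10.6420 * 47.3240 = 25510.9728 W

25510.9728 W


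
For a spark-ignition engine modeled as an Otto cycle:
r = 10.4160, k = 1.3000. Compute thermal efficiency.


r^(k-1) = 2.0198
eta = 1 - 1/2.0198 = 0.5049 = 50.4904%

50.4904%


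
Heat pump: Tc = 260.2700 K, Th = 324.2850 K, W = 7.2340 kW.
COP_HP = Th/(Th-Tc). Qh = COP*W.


COP = 324.2850 / 64.0150 = 5.0658
Qh = 5.0658 * 7.2340 = 36.6458 kW

COP = 5.0658, Qh = 36.6458 kW


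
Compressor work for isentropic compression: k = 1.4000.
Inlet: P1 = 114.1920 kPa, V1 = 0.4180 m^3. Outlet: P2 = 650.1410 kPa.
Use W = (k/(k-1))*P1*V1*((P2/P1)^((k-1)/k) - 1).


(k-1)/k = 0.2857
(P2/P1)^exp = 1.6437
W = 3.5000 * 114.1920 * 0.4180 * (1.6437 - 1) = 107.5371 kJ

107.5371 kJ


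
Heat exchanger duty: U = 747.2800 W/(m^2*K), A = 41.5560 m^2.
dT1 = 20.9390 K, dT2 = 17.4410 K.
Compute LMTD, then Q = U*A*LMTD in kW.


LMTD = 19.1367 K
Q = 747.2800 * 41.5560 * 19.1367 = 594271.9058 W = 594.2719 kW

594.2719 kW


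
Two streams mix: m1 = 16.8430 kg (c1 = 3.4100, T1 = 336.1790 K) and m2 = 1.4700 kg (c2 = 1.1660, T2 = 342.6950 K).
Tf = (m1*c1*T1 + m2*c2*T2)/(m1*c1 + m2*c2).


num = 19895.7026
den = 59.1487
Tf = 336.3678 K

336.3678 K


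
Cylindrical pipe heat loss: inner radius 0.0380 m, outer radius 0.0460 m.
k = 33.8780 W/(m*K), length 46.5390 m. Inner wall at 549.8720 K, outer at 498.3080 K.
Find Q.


dT = 51.5640 K
ln(ro/ri) = 0.1911
Q = 2*pi*33.8780*46.5390*51.5640 / 0.1911 = 2673636.3241 W

2673636.3241 W


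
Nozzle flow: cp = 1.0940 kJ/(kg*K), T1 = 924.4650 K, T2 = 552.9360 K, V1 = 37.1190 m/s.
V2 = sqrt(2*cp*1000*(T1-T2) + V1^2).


dT = 371.5290 K
2*cp*1000*dT = 812905.4520
V1^2 = 1377.8202
V2 = sqrt(814283.2722) = 902.3765 m/s

902.3765 m/s


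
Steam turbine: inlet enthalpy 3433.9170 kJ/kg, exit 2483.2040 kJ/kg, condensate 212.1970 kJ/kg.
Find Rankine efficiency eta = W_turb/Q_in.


W = 950.7130 kJ/kg
Q_in = 3221.7200 kJ/kg
eta = 0.2951 = 29.5095%

eta = 29.5095%


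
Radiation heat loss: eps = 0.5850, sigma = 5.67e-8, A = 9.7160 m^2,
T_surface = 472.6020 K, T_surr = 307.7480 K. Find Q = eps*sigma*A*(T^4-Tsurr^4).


T^4 = 4.9886e+10
Tsurr^4 = 8.9698e+09
Q = 0.5850 * 5.67e-8 * 9.7160 * 4.0917e+10 = 13186.4057 W

13186.4057 W


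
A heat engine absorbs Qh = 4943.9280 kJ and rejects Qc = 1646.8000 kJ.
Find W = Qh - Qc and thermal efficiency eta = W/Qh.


W = 4943.9280 - 1646.8000 = 3297.1280 kJ
eta = 3297.1280 / 4943.9280 = 0.6669 = 66.6905%

W = 3297.1280 kJ, eta = 66.6905%


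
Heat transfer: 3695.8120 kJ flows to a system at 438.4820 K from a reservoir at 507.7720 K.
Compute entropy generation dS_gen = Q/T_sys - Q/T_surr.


dS_sys = 3695.8120/438.4820 = 8.4287 kJ/K
dS_surr = -3695.8120/507.7720 = -7.2785 kJ/K
dS_gen = 8.4287 - 7.2785 = 1.1502 kJ/K (irreversible)

dS_gen = 1.1502 kJ/K, irreversible


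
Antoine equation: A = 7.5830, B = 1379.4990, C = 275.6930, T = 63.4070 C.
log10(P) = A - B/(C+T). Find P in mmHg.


C+T = 339.1000
B/(C+T) = 4.0681
log10(P) = 7.5830 - 4.0681 = 3.5149
P = 10^3.5149 = 3272.5135 mmHg

3272.5135 mmHg


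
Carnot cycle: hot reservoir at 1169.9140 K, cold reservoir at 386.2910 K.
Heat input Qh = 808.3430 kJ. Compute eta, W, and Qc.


eta = 1 - 386.2910/1169.9140 = 0.6698
W = 0.6698 * 808.3430 = 541.4382 kJ
Qc = 808.3430 - 541.4382 = 266.9048 kJ

eta = 66.9812%, W = 541.4382 kJ, Qc = 266.9048 kJ


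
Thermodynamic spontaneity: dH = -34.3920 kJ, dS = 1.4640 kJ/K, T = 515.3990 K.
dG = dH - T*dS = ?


T*dS = 515.3990 * 1.4640 = 754.5441 kJ
dG = -34.3920 - 754.5441 = -788.9361 kJ (spontaneous)

dG = -788.9361 kJ, spontaneous


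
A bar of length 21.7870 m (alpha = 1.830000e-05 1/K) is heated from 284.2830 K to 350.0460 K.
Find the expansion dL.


dT = 65.7630 K
dL = 1.830000e-05 * 21.7870 * 65.7630 = 0.026220 m
L_final = 21.813220 m

dL = 0.026220 m


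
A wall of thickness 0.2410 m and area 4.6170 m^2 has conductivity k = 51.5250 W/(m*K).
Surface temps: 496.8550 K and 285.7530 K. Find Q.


dT = 211.1020 K
Q = 51.5250 * 4.6170 * 211.1020 / 0.2410 = 208378.6309 W

208378.6309 W


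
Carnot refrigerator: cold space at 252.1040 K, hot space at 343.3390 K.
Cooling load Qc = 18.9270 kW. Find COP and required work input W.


COP = 252.1040 / 91.2350 = 2.7632
W = 18.9270 / 2.7632 = 6.8496 kW

COP = 2.7632, W = 6.8496 kW


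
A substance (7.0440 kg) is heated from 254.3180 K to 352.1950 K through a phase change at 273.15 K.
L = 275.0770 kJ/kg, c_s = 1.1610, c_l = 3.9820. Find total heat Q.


Q1 (sensible, solid) = 7.0440 * 1.1610 * 18.8320 = 154.0097 kJ
Q2 (latent) = 7.0440 * 275.0770 = 1937.6424 kJ
Q3 (sensible, liquid) = 7.0440 * 3.9820 * 79.0450 = 2217.1496 kJ
Q_total = 4308.8017 kJ

4308.8017 kJ


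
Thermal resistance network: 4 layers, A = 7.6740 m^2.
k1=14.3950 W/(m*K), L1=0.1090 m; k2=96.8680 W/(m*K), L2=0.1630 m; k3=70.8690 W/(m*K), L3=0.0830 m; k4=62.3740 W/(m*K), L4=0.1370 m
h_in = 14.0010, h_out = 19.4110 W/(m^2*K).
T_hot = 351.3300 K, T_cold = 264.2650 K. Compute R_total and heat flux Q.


R_conv_in = 1/(14.0010*7.6740) = 0.0093
R_1 = 0.1090/(14.3950*7.6740) = 0.0010
R_2 = 0.1630/(96.8680*7.6740) = 0.0002
R_3 = 0.0830/(70.8690*7.6740) = 0.0002
R_4 = 0.1370/(62.3740*7.6740) = 0.0003
R_conv_out = 1/(19.4110*7.6740) = 0.0067
R_total = 0.0177 K/W
Q = 87.0650 / 0.0177 = 4928.6064 W

R_total = 0.0177 K/W, Q = 4928.6064 W


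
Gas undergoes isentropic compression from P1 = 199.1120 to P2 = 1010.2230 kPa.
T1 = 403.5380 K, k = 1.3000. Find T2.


(k-1)/k = 0.2308
(P2/P1)^exp = 1.4547
T2 = 403.5380 * 1.4547 = 587.0168 K

587.0168 K


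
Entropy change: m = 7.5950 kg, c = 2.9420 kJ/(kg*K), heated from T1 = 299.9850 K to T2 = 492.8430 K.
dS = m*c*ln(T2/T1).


T2/T1 = 1.6429
ln(T2/T1) = 0.4965
dS = 7.5950 * 2.9420 * 0.4965 = 11.0931 kJ/K

11.0931 kJ/K


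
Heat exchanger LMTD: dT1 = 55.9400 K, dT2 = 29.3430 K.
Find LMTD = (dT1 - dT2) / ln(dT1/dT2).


dT1/dT2 = 1.9064
ln(dT1/dT2) = 0.6452
LMTD = 26.5970 / 0.6452 = 41.2212 K

41.2212 K


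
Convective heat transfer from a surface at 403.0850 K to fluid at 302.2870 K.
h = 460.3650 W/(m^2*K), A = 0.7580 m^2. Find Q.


dT = 100.7980 K
Q = 460.3650 * 0.7580 * 100.7980 = 35174.1344 W

35174.1344 W


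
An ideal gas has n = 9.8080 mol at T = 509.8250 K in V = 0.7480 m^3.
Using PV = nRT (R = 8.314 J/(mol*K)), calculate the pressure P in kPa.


P = nRT/V = 9.8080 * 8.314 * 509.8250 / 0.7480
= 41573.0230 / 0.7480 = 55578.9077 Pa = 55.5789 kPa

55.5789 kPa


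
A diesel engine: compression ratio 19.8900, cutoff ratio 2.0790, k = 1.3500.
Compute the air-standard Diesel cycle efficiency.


r^(k-1) = 2.8479
rc^k = 2.6860
eta = 0.5936 = 59.3579%

59.3579%


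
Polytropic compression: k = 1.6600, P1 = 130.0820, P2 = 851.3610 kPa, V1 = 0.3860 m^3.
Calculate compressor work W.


(k-1)/k = 0.3976
(P2/P1)^exp = 2.1105
W = 2.5152 * 130.0820 * 0.3860 * (2.1105 - 1) = 140.2494 kJ

140.2494 kJ


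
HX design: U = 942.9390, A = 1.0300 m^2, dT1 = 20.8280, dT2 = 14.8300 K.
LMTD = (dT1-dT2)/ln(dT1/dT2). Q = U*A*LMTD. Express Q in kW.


LMTD = 17.6596 K
Q = 942.9390 * 1.0300 * 17.6596 = 17151.4436 W = 17.1514 kW

17.1514 kW


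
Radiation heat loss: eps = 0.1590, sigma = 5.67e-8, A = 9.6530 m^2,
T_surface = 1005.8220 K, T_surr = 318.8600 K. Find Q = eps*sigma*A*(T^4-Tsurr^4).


T^4 = 1.0235e+12
Tsurr^4 = 1.0337e+10
Q = 0.1590 * 5.67e-8 * 9.6530 * 1.0132e+12 = 88169.5033 W

88169.5033 W


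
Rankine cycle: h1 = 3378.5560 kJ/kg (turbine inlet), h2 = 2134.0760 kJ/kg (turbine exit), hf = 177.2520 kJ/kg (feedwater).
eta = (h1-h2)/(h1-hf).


W = 1244.4800 kJ/kg
Q_in = 3201.3040 kJ/kg
eta = 0.3887 = 38.8742%

eta = 38.8742%


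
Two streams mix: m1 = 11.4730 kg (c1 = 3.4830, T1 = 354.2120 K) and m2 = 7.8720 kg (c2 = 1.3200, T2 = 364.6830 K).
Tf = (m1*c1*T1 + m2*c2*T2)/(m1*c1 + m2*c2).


num = 17943.9097
den = 50.3515
Tf = 356.3729 K

356.3729 K


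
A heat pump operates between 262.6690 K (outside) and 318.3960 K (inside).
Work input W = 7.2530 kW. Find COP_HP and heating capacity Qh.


COP = 318.3960 / 55.7270 = 5.7135
Qh = 5.7135 * 7.2530 = 41.4400 kW

COP = 5.7135, Qh = 41.4400 kW


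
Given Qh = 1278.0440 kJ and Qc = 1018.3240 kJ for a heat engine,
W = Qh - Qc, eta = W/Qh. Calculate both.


W = 1278.0440 - 1018.3240 = 259.7200 kJ
eta = 259.7200 / 1278.0440 = 0.2032 = 20.3217%

W = 259.7200 kJ, eta = 20.3217%


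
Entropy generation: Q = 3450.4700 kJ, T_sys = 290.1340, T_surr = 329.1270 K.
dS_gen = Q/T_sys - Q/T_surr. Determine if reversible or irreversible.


dS_sys = 3450.4700/290.1340 = 11.8927 kJ/K
dS_surr = -3450.4700/329.1270 = -10.4837 kJ/K
dS_gen = 11.8927 - 10.4837 = 1.4090 kJ/K (irreversible)

dS_gen = 1.4090 kJ/K, irreversible


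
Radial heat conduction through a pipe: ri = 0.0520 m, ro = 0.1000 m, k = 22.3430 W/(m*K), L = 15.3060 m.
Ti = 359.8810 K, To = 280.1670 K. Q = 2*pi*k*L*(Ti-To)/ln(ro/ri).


dT = 79.7140 K
ln(ro/ri) = 0.6539
Q = 2*pi*22.3430*15.3060*79.7140 / 0.6539 = 261932.1149 W

261932.1149 W


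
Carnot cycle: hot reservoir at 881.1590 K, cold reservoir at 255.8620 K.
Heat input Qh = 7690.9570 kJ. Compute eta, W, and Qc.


eta = 1 - 255.8620/881.1590 = 0.7096
W = 0.7096 * 7690.9570 = 5457.7350 kJ
Qc = 7690.9570 - 5457.7350 = 2233.2220 kJ

eta = 70.9630%, W = 5457.7350 kJ, Qc = 2233.2220 kJ


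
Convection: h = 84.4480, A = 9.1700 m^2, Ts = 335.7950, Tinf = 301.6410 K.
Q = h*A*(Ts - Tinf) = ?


dT = 34.1540 K
Q = 84.4480 * 9.1700 * 34.1540 = 26448.4532 W

26448.4532 W


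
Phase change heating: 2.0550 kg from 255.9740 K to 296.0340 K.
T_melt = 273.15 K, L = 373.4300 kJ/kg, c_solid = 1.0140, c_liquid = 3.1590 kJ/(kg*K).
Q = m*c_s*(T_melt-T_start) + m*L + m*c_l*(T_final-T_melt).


Q1 (sensible, solid) = 2.0550 * 1.0140 * 17.1760 = 35.7908 kJ
Q2 (latent) = 2.0550 * 373.4300 = 767.3987 kJ
Q3 (sensible, liquid) = 2.0550 * 3.1590 * 22.8840 = 148.5571 kJ
Q_total = 951.7466 kJ

951.7466 kJ


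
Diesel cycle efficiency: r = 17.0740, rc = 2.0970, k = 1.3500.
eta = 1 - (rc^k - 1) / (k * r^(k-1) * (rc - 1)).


r^(k-1) = 2.6997
rc^k = 2.7174
eta = 0.5704 = 57.0443%

57.0443%


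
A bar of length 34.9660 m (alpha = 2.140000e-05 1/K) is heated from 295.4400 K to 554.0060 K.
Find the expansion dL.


dT = 258.5660 K
dL = 2.140000e-05 * 34.9660 * 258.5660 = 0.193478 m
L_final = 35.159478 m

dL = 0.193478 m


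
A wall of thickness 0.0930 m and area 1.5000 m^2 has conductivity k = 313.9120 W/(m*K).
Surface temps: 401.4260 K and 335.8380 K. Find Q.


dT = 65.5880 K
Q = 313.9120 * 1.5000 * 65.5880 / 0.0930 = 332078.3912 W

332078.3912 W


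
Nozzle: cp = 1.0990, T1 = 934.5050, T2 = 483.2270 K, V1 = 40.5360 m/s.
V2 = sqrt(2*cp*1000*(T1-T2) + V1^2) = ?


dT = 451.2780 K
2*cp*1000*dT = 991909.0440
V1^2 = 1643.1673
V2 = sqrt(993552.2113) = 996.7709 m/s

996.7709 m/s


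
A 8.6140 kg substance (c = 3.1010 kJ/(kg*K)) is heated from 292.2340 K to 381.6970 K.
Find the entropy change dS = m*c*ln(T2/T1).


T2/T1 = 1.3061
ln(T2/T1) = 0.2671
dS = 8.6140 * 3.1010 * 0.2671 = 7.1340 kJ/K

7.1340 kJ/K


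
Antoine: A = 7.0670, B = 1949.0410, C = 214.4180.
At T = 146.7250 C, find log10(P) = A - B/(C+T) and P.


C+T = 361.1430
B/(C+T) = 5.3969
log10(P) = 7.0670 - 5.3969 = 1.6701
P = 10^1.6701 = 46.7878 mmHg

46.7878 mmHg


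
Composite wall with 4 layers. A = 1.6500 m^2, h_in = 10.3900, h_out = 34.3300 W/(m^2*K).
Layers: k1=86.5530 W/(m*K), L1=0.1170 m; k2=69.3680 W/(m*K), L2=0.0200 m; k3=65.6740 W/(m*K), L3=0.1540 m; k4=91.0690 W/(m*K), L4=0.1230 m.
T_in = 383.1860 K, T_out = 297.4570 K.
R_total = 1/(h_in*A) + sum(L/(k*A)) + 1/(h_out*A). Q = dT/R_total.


R_conv_in = 1/(10.3900*1.6500) = 0.0583
R_1 = 0.1170/(86.5530*1.6500) = 0.0008
R_2 = 0.0200/(69.3680*1.6500) = 0.0002
R_3 = 0.1540/(65.6740*1.6500) = 0.0014
R_4 = 0.1230/(91.0690*1.6500) = 0.0008
R_conv_out = 1/(34.3300*1.6500) = 0.0177
R_total = 0.0792 K/W
Q = 85.7290 / 0.0792 = 1082.1796 W

R_total = 0.0792 K/W, Q = 1082.1796 W


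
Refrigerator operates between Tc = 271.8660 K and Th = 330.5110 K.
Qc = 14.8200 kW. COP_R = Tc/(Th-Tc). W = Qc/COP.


COP = 271.8660 / 58.6450 = 4.6358
W = 14.8200 / 4.6358 = 3.1969 kW

COP = 4.6358, W = 3.1969 kW


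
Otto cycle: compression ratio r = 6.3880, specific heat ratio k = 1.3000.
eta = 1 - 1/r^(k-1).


r^(k-1) = 1.7443
eta = 1 - 1/1.7443 = 0.4267 = 42.6689%

42.6689%


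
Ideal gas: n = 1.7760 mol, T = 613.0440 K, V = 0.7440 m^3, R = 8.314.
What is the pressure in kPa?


P = nRT/V = 1.7760 * 8.314 * 613.0440 / 0.7440
= 9052.0017 / 0.7440 = 12166.6690 Pa = 12.1667 kPa

12.1667 kPa


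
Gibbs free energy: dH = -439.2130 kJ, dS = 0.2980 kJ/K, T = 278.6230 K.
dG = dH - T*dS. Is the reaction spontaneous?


T*dS = 278.6230 * 0.2980 = 83.0297 kJ
dG = -439.2130 - 83.0297 = -522.2427 kJ (spontaneous)

dG = -522.2427 kJ, spontaneous


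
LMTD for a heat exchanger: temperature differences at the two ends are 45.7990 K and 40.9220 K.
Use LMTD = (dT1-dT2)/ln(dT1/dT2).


dT1/dT2 = 1.1192
ln(dT1/dT2) = 0.1126
LMTD = 4.8770 / 0.1126 = 43.3147 K

43.3147 K


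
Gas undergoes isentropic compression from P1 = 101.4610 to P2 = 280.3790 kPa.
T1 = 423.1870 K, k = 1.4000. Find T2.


(k-1)/k = 0.2857
(P2/P1)^exp = 1.3370
T2 = 423.1870 * 1.3370 = 565.7960 K

565.7960 K


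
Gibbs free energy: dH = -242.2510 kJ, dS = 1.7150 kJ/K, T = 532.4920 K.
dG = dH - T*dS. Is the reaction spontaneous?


T*dS = 532.4920 * 1.7150 = 913.2238 kJ
dG = -242.2510 - 913.2238 = -1155.4748 kJ (spontaneous)

dG = -1155.4748 kJ, spontaneous


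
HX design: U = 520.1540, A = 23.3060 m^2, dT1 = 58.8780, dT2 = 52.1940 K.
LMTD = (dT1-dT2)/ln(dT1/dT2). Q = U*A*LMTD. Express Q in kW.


LMTD = 55.4689 K
Q = 520.1540 * 23.3060 * 55.4689 = 672433.3130 W = 672.4333 kW

672.4333 kW


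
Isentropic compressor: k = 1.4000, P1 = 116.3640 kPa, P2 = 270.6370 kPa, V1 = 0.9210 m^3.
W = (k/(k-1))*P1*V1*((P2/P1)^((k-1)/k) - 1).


(k-1)/k = 0.2857
(P2/P1)^exp = 1.2727
W = 3.5000 * 116.3640 * 0.9210 * (1.2727 - 1) = 102.2982 kJ

102.2982 kJ


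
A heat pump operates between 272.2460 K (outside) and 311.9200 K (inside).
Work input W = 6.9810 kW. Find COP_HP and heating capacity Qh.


COP = 311.9200 / 39.6740 = 7.8621
Qh = 7.8621 * 6.9810 = 54.8852 kW

COP = 7.8621, Qh = 54.8852 kW


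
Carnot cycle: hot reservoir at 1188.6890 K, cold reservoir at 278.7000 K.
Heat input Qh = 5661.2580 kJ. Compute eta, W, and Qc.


eta = 1 - 278.7000/1188.6890 = 0.7655
W = 0.7655 * 5661.2580 = 4333.9196 kJ
Qc = 5661.2580 - 4333.9196 = 1327.3384 kJ

eta = 76.5540%, W = 4333.9196 kJ, Qc = 1327.3384 kJ


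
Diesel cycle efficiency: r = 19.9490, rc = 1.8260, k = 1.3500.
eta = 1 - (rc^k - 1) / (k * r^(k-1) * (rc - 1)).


r^(k-1) = 2.8508
rc^k = 2.2544
eta = 0.6054 = 60.5415%

60.5415%


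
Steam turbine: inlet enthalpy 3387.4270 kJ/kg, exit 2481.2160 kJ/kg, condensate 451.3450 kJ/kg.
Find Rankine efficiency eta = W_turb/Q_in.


W = 906.2110 kJ/kg
Q_in = 2936.0820 kJ/kg
eta = 0.3086 = 30.8646%

eta = 30.8646%


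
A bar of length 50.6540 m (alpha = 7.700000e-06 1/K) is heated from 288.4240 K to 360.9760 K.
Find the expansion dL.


dT = 72.5520 K
dL = 7.700000e-06 * 50.6540 * 72.5520 = 0.028298 m
L_final = 50.682298 m

dL = 0.028298 m


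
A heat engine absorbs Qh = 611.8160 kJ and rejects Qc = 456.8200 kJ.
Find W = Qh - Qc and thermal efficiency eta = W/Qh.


W = 611.8160 - 456.8200 = 154.9960 kJ
eta = 154.9960 / 611.8160 = 0.2533 = 25.3338%

W = 154.9960 kJ, eta = 25.3338%


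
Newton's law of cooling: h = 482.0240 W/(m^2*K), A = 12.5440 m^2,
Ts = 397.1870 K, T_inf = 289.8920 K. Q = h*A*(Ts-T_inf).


dT = 107.2950 K
Q = 482.0240 * 12.5440 * 107.2950 = 648760.1892 W

648760.1892 W


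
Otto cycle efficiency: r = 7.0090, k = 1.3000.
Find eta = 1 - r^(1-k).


r^(k-1) = 1.7935
eta = 1 - 1/1.7935 = 0.4424 = 44.2425%

44.2425%


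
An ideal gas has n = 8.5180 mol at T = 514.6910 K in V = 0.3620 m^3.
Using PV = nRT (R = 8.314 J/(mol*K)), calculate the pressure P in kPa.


P = nRT/V = 8.5180 * 8.314 * 514.6910 / 0.3620
= 36449.7228 / 0.3620 = 100689.8420 Pa = 100.6898 kPa

100.6898 kPa


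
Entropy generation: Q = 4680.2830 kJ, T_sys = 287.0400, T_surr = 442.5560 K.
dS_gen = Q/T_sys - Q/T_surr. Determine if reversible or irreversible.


dS_sys = 4680.2830/287.0400 = 16.3053 kJ/K
dS_surr = -4680.2830/442.5560 = -10.5756 kJ/K
dS_gen = 16.3053 - 10.5756 = 5.7298 kJ/K (irreversible)

dS_gen = 5.7298 kJ/K, irreversible


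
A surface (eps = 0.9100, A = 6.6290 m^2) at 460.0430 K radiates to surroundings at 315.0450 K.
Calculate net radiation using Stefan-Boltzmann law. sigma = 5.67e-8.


T^4 = 4.4791e+10
Tsurr^4 = 9.8512e+09
Q = 0.9100 * 5.67e-8 * 6.6290 * 3.4940e+10 = 11950.7818 W

11950.7818 W


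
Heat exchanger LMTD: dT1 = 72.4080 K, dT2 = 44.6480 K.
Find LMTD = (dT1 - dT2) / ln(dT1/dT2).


dT1/dT2 = 1.6218
ln(dT1/dT2) = 0.4835
LMTD = 27.7600 / 0.4835 = 57.4138 K

57.4138 K


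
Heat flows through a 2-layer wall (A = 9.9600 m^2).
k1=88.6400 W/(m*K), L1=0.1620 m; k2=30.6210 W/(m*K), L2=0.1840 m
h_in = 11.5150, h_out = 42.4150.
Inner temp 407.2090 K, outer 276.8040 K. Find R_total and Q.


R_conv_in = 1/(11.5150*9.9600) = 0.0087
R_1 = 0.1620/(88.6400*9.9600) = 0.0002
R_2 = 0.1840/(30.6210*9.9600) = 0.0006
R_conv_out = 1/(42.4150*9.9600) = 0.0024
R_total = 0.0119 K/W
Q = 130.4050 / 0.0119 = 10983.2029 W

R_total = 0.0119 K/W, Q = 10983.2029 W


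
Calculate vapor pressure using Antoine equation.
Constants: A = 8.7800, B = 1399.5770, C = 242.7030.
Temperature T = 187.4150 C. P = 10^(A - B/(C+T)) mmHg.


C+T = 430.1180
B/(C+T) = 3.2539
log10(P) = 8.7800 - 3.2539 = 5.5261
P = 10^5.5261 = 335786.0954 mmHg

335786.0954 mmHg


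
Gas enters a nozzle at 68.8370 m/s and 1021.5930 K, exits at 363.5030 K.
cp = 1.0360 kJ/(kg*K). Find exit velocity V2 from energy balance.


dT = 658.0900 K
2*cp*1000*dT = 1363562.4800
V1^2 = 4738.5326
V2 = sqrt(1368301.0126) = 1169.7440 m/s

1169.7440 m/s


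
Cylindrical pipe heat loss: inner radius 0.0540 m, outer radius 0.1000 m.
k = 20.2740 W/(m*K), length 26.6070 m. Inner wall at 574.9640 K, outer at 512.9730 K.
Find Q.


dT = 61.9910 K
ln(ro/ri) = 0.6162
Q = 2*pi*20.2740*26.6070*61.9910 / 0.6162 = 340982.3797 W

340982.3797 W


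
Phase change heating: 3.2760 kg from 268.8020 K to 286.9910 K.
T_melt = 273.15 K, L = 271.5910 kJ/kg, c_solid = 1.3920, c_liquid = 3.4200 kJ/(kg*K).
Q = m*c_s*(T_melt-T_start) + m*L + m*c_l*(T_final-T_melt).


Q1 (sensible, solid) = 3.2760 * 1.3920 * 4.3480 = 19.8277 kJ
Q2 (latent) = 3.2760 * 271.5910 = 889.7321 kJ
Q3 (sensible, liquid) = 3.2760 * 3.4200 * 13.8410 = 155.0735 kJ
Q_total = 1064.6333 kJ

1064.6333 kJ


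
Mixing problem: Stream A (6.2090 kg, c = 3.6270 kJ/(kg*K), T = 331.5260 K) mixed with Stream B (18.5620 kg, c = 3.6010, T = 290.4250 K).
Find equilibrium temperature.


num = 26878.4985
den = 89.3618
Tf = 300.7829 K

300.7829 K


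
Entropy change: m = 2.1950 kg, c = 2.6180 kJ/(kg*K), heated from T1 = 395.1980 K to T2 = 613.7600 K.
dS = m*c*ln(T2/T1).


T2/T1 = 1.5530
ln(T2/T1) = 0.4402
dS = 2.1950 * 2.6180 * 0.4402 = 2.5297 kJ/K

2.5297 kJ/K


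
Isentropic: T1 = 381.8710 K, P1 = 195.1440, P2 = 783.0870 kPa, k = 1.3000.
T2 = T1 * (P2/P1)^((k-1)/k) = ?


(k-1)/k = 0.2308
(P2/P1)^exp = 1.3780
T2 = 381.8710 * 1.3780 = 526.2299 K

526.2299 K


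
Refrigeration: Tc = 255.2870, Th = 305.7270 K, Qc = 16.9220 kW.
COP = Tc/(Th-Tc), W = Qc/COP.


COP = 255.2870 / 50.4400 = 5.0612
W = 16.9220 / 5.0612 = 3.3435 kW

COP = 5.0612, W = 3.3435 kW


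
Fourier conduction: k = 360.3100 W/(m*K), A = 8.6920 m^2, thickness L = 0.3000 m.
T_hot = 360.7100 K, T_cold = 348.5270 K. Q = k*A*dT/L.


dT = 12.1830 K
Q = 360.3100 * 8.6920 * 12.1830 / 0.3000 = 127182.9877 W

127182.9877 W


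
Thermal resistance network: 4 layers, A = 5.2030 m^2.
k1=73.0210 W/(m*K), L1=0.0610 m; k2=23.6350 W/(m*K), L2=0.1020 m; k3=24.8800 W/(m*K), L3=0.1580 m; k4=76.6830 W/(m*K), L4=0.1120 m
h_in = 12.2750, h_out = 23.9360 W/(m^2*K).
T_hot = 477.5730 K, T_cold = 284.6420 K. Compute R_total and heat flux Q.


R_conv_in = 1/(12.2750*5.2030) = 0.0157
R_1 = 0.0610/(73.0210*5.2030) = 0.0002
R_2 = 0.1020/(23.6350*5.2030) = 0.0008
R_3 = 0.1580/(24.8800*5.2030) = 0.0012
R_4 = 0.1120/(76.6830*5.2030) = 0.0003
R_conv_out = 1/(23.9360*5.2030) = 0.0080
R_total = 0.0262 K/W
Q = 192.9310 / 0.0262 = 7369.8380 W

R_total = 0.0262 K/W, Q = 7369.8380 W


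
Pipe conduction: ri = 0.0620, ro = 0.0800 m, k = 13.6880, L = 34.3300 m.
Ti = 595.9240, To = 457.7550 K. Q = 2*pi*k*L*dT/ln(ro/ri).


dT = 138.1690 K
ln(ro/ri) = 0.2549
Q = 2*pi*13.6880*34.3300*138.1690 / 0.2549 = 1600470.4218 W

1600470.4218 W


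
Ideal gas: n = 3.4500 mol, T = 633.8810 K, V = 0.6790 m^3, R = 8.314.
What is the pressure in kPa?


P = nRT/V = 3.4500 * 8.314 * 633.8810 / 0.6790
= 18181.7989 / 0.6790 = 26777.3179 Pa = 26.7773 kPa

26.7773 kPa


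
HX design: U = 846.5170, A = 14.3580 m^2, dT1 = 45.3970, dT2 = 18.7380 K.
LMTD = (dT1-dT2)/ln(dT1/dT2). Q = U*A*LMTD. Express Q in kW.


LMTD = 30.1268 K
Q = 846.5170 * 14.3580 * 30.1268 = 366170.1900 W = 366.1702 kW

366.1702 kW


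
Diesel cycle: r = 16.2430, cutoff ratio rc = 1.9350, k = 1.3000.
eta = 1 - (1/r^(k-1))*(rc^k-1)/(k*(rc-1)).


r^(k-1) = 2.3078
rc^k = 2.3588
eta = 0.5156 = 51.5615%

51.5615%


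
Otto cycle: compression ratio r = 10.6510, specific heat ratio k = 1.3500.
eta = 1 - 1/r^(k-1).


r^(k-1) = 2.2887
eta = 1 - 1/2.2887 = 0.5631 = 56.3068%

56.3068%
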